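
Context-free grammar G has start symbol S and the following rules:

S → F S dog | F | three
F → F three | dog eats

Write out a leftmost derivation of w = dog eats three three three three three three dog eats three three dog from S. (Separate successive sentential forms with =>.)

S => F S dog   [S → F S dog]
F S dog => F three S dog   [F → F three]
F three S dog => F three three S dog   [F → F three]
F three three S dog => F three three three S dog   [F → F three]
F three three three S dog => F three three three three S dog   [F → F three]
F three three three three S dog => F three three three three three S dog   [F → F three]
F three three three three three S dog => F three three three three three three S dog   [F → F three]
F three three three three three three S dog => dog eats three three three three three three S dog   [F → dog eats]
dog eats three three three three three three S dog => dog eats three three three three three three F dog   [S → F]
dog eats three three three three three three F dog => dog eats three three three three three three F three dog   [F → F three]
dog eats three three three three three three F three dog => dog eats three three three three three three F three three dog   [F → F three]
dog eats three three three three three three F three three dog => dog eats three three three three three three dog eats three three dog   [F → dog eats]

S => F S dog => F three S dog => F three three S dog => F three three three S dog => F three three three three S dog => F three three three three three S dog => F three three three three three three S dog => dog eats three three three three three three S dog => dog eats three three three three three three F dog => dog eats three three three three three three F three dog => dog eats three three three three three three F three three dog => dog eats three three three three three three dog eats three three dog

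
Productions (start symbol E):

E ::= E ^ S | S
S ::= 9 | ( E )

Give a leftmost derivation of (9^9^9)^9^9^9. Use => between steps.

E => E^S => E^S^S => E^S^S^S => S^S^S^S => (E)^S^S^S => (E^S)^S^S^S => (E^S^S)^S^S^S => (S^S^S)^S^S^S => (9^S^S)^S^S^S => (9^9^S)^S^S^S => (9^9^9)^S^S^S => (9^9^9)^9^S^S => (9^9^9)^9^9^S => (9^9^9)^9^9^9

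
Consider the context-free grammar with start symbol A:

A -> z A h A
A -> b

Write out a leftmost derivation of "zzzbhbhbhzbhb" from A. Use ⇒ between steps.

A ⇒ zAhA   [A -> z A h A]
zAhA ⇒ zzAhAhA   [A -> z A h A]
zzAhAhA ⇒ zzzAhAhAhA   [A -> z A h A]
zzzAhAhAhA ⇒ zzzbhAhAhA   [A -> b]
zzzbhAhAhA ⇒ zzzbhbhAhA   [A -> b]
zzzbhbhAhA ⇒ zzzbhbhbhA   [A -> b]
zzzbhbhbhA ⇒ zzzbhbhbhzAhA   [A -> z A h A]
zzzbhbhbhzAhA ⇒ zzzbhbhbhzbhA   [A -> b]
zzzbhbhbhzbhA ⇒ zzzbhbhbhzbhb   [A -> b]

A⇒zAhA⇒zzAhAhA⇒zzzAhAhAhA⇒zzzbhAhAhA⇒zzzbhbhAhA⇒zzzbhbhbhA⇒zzzbhbhbhzAhA⇒zzzbhbhbhzbhA⇒zzzbhbhbhzbhb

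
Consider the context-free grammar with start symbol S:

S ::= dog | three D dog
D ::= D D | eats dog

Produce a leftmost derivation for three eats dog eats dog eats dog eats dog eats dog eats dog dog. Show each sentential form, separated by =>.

S => three D dog => three D D dog => three eats dog D dog => three eats dog D D dog => three eats dog D D D dog => three eats dog eats dog D D dog => three eats dog eats dog D D D dog => three eats dog eats dog eats dog D D dog => three eats dog eats dog eats dog D D D dog => three eats dog eats dog eats dog eats dog D D dog => three eats dog eats dog eats dog eats dog eats dog D dog => three eats dog eats dog eats dog eats dog eats dog eats dog dog

S => three D dog   [S ::= three D dog]
three D dog => three D D dog   [D ::= D D]
three D D dog => three eats dog D dog   [D ::= eats dog]
three eats dog D dog => three eats dog D D dog   [D ::= D D]
three eats dog D D dog => three eats dog D D D dog   [D ::= D D]
three eats dog D D D dog => three eats dog eats dog D D dog   [D ::= eats dog]
three eats dog eats dog D D dog => three eats dog eats dog D D D dog   [D ::= D D]
three eats dog eats dog D D D dog => three eats dog eats dog eats dog D D dog   [D ::= eats dog]
three eats dog eats dog eats dog D D dog => three eats dog eats dog eats dog D D D dog   [D ::= D D]
three eats dog eats dog eats dog D D D dog => three eats dog eats dog eats dog eats dog D D dog   [D ::= eats dog]
three eats dog eats dog eats dog eats dog D D dog => three eats dog eats dog eats dog eats dog eats dog D dog   [D ::= eats dog]
three eats dog eats dog eats dog eats dog eats dog D dog => three eats dog eats dog eats dog eats dog eats dog eats dog dog   [D ::= eats dog]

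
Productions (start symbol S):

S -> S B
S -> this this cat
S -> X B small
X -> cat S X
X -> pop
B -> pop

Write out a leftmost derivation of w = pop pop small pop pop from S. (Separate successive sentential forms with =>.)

S => S B => S B B => X B small B B => pop B small B B => pop pop small B B => pop pop small pop B => pop pop small pop pop

S => S B   [S -> S B]
S B => S B B   [S -> S B]
S B B => X B small B B   [S -> X B small]
X B small B B => pop B small B B   [X -> pop]
pop B small B B => pop pop small B B   [B -> pop]
pop pop small B B => pop pop small pop B   [B -> pop]
pop pop small pop B => pop pop small pop pop   [B -> pop]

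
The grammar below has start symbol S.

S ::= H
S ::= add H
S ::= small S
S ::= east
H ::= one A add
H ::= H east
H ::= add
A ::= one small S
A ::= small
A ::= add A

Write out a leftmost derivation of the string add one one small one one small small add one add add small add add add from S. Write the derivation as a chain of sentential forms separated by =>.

S => add H   [S ::= add H]
add H => add one A add   [H ::= one A add]
add one A add => add one one small S add   [A ::= one small S]
add one one small S add => add one one small H add   [S ::= H]
add one one small H add => add one one small one A add add   [H ::= one A add]
add one one small one A add add => add one one small one one small S add add   [A ::= one small S]
add one one small one one small S add add => add one one small one one small small S add add   [S ::= small S]
add one one small one one small small S add add => add one one small one one small small add H add add   [S ::= add H]
add one one small one one small small add H add add => add one one small one one small small add one A add add add   [H ::= one A add]
add one one small one one small small add one A add add add => add one one small one one small small add one add A add add add   [A ::= add A]
add one one small one one small small add one add A add add add => add one one small one one small small add one add add A add add add   [A ::= add A]
add one one small one one small small add one add add A add add add => add one one small one one small small add one add add small add add add   [A ::= small]

S => add H => add one A add => add one one small S add => add one one small H add => add one one small one A add add => add one one small one one small S add add => add one one small one one small small S add add => add one one small one one small small add H add add => add one one small one one small small add one A add add add => add one one small one one small small add one add A add add add => add one one small one one small small add one add add A add add add => add one one small one one small small add one add add small add add add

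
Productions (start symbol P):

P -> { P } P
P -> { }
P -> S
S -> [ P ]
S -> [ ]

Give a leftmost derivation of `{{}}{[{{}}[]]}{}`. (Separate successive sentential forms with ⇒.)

P ⇒ {P}P ⇒ {{}}P ⇒ {{}}{P}P ⇒ {{}}{S}P ⇒ {{}}{[P]}P ⇒ {{}}{[{P}P]}P ⇒ {{}}{[{{}}P]}P ⇒ {{}}{[{{}}S]}P ⇒ {{}}{[{{}}[]]}P ⇒ {{}}{[{{}}[]]}{}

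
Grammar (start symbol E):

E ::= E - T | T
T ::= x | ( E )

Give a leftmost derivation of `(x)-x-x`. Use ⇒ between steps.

E ⇒ E-T ⇒ E-T-T ⇒ T-T-T ⇒ (E)-T-T ⇒ (T)-T-T ⇒ (x)-T-T ⇒ (x)-x-T ⇒ (x)-x-x

E ⇒ E-T   [E ::= E - T]
E-T ⇒ E-T-T   [E ::= E - T]
E-T-T ⇒ T-T-T   [E ::= T]
T-T-T ⇒ (E)-T-T   [T ::= ( E )]
(E)-T-T ⇒ (T)-T-T   [E ::= T]
(T)-T-T ⇒ (x)-T-T   [T ::= x]
(x)-T-T ⇒ (x)-x-T   [T ::= x]
(x)-x-T ⇒ (x)-x-x   [T ::= x]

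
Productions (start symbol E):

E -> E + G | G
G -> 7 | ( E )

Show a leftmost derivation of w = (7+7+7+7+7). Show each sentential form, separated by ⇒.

E ⇒ G ⇒ (E) ⇒ (E+G) ⇒ (E+G+G) ⇒ (E+G+G+G) ⇒ (E+G+G+G+G) ⇒ (G+G+G+G+G) ⇒ (7+G+G+G+G) ⇒ (7+7+G+G+G) ⇒ (7+7+7+G+G) ⇒ (7+7+7+7+G) ⇒ (7+7+7+7+7)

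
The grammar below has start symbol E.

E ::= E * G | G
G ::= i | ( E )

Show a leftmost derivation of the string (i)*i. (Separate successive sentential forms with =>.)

E => E*G => G*G => (E)*G => (G)*G => (i)*G => (i)*i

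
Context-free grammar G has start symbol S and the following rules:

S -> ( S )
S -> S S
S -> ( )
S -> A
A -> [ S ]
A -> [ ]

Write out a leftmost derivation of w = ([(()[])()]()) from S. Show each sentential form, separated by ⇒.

S⇒(S)⇒(SS)⇒(AS)⇒([S]S)⇒([SS]S)⇒([(S)S]S)⇒([(SS)S]S)⇒([(()S)S]S)⇒([(()A)S]S)⇒([(()[])S]S)⇒([(()[])()]S)⇒([(()[])()]())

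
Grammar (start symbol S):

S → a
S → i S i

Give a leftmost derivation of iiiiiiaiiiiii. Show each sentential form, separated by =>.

S => iSi   [S → i S i]
iSi => iiSii   [S → i S i]
iiSii => iiiSiii   [S → i S i]
iiiSiii => iiiiSiiii   [S → i S i]
iiiiSiiii => iiiiiSiiiii   [S → i S i]
iiiiiSiiiii => iiiiiiSiiiiii   [S → i S i]
iiiiiiSiiiiii => iiiiiiaiiiiii   [S → a]

S=>iSi=>iiSii=>iiiSiii=>iiiiSiiii=>iiiiiSiiiii=>iiiiiiSiiiiii=>iiiiiiaiiiiii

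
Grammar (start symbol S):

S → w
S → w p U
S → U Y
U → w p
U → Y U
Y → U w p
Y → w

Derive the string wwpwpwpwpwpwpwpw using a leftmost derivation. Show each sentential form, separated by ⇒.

S ⇒ UY ⇒ YUY ⇒ wUY ⇒ wYUY ⇒ wUwpUY ⇒ wYUwpUY ⇒ wUwpUwpUY ⇒ wYUwpUwpUY ⇒ wUwpUwpUwpUY ⇒ wwpwpUwpUwpUY ⇒ wwpwpwpwpUwpUY ⇒ wwpwpwpwpwpwpUY ⇒ wwpwpwpwpwpwpwpY ⇒ wwpwpwpwpwpwpwpw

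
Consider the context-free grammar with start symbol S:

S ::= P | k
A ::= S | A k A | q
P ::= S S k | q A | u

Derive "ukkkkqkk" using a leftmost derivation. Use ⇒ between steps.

S⇒P⇒SSk⇒PSk⇒SSkSk⇒PSkSk⇒SSkSkSk⇒PSkSkSk⇒uSkSkSk⇒ukkSkSk⇒ukkkkSk⇒ukkkkPk⇒ukkkkqAk⇒ukkkkqSk⇒ukkkkqkk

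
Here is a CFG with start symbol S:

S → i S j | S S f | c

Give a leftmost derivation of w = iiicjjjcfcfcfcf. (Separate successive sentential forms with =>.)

S => SSf => SSfSf => SSfSfSf => SSfSfSfSf => iSjSfSfSfSf => iiSjjSfSfSfSf => iiiSjjjSfSfSfSf => iiicjjjSfSfSfSf => iiicjjjcfSfSfSf => iiicjjjcfcfSfSf => iiicjjjcfcfcfSf => iiicjjjcfcfcfcf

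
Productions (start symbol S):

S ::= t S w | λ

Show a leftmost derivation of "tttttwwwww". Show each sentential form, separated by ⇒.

S ⇒ tSw ⇒ ttSww ⇒ tttSwww ⇒ ttttSwwww ⇒ tttttSwwwww ⇒ tttttwwwww

S ⇒ tSw   [S ::= t S w]
tSw ⇒ ttSww   [S ::= t S w]
ttSww ⇒ tttSwww   [S ::= t S w]
tttSwww ⇒ ttttSwwww   [S ::= t S w]
ttttSwwww ⇒ tttttSwwwww   [S ::= t S w]
tttttSwwwww ⇒ tttttwwwww   [S ::= λ]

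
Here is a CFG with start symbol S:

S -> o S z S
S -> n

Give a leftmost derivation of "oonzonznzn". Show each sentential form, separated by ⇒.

S⇒oSzS⇒ooSzSzS⇒oonzSzS⇒oonzoSzSzS⇒oonzonzSzS⇒oonzonznzS⇒oonzonznzn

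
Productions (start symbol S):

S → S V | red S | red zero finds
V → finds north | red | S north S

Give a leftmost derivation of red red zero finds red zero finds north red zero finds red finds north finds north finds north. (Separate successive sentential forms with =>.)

S => S V => red S V => red S V V => red S V V V => red S V V V V => red S V V V V V => red red zero finds V V V V V => red red zero finds S north S V V V V => red red zero finds red zero finds north S V V V V => red red zero finds red zero finds north red zero finds V V V V => red red zero finds red zero finds north red zero finds red V V V => red red zero finds red zero finds north red zero finds red finds north V V => red red zero finds red zero finds north red zero finds red finds north finds north V => red red zero finds red zero finds north red zero finds red finds north finds north finds north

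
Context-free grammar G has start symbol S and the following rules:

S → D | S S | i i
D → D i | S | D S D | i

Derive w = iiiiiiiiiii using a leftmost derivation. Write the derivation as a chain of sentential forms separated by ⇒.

S ⇒ D   [S → D]
D ⇒ Di   [D → D i]
Di ⇒ DSDi   [D → D S D]
DSDi ⇒ DSDSDi   [D → D S D]
DSDSDi ⇒ DiSDSDi   [D → D i]
DiSDSDi ⇒ DiiSDSDi   [D → D i]
DiiSDSDi ⇒ SiiSDSDi   [D → S]
SiiSDSDi ⇒ iiiiSDSDi   [S → i i]
iiiiSDSDi ⇒ iiiiiiDSDi   [S → i i]
iiiiiiDSDi ⇒ iiiiiiiSDi   [D → i]
iiiiiiiSDi ⇒ iiiiiiiiiDi   [S → i i]
iiiiiiiiiDi ⇒ iiiiiiiiiii   [D → i]

S⇒D⇒Di⇒DSDi⇒DSDSDi⇒DiSDSDi⇒DiiSDSDi⇒SiiSDSDi⇒iiiiSDSDi⇒iiiiiiDSDi⇒iiiiiiiSDi⇒iiiiiiiiiDi⇒iiiiiiiiiii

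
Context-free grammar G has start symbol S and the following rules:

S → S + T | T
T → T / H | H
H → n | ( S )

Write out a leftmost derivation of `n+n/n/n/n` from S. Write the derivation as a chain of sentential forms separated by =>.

S => S+T   [S → S + T]
S+T => T+T   [S → T]
T+T => H+T   [T → H]
H+T => n+T   [H → n]
n+T => n+T/H   [T → T / H]
n+T/H => n+T/H/H   [T → T / H]
n+T/H/H => n+T/H/H/H   [T → T / H]
n+T/H/H/H => n+H/H/H/H   [T → H]
n+H/H/H/H => n+n/H/H/H   [H → n]
n+n/H/H/H => n+n/n/H/H   [H → n]
n+n/n/H/H => n+n/n/n/H   [H → n]
n+n/n/n/H => n+n/n/n/n   [H → n]

S => S+T => T+T => H+T => n+T => n+T/H => n+T/H/H => n+T/H/H/H => n+H/H/H/H => n+n/H/H/H => n+n/n/H/H => n+n/n/n/H => n+n/n/n/n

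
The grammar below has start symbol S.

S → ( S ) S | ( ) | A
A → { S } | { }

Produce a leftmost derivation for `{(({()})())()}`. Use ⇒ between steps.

S ⇒ A ⇒ {S} ⇒ {(S)S} ⇒ {((S)S)S} ⇒ {((A)S)S} ⇒ {(({S})S)S} ⇒ {(({()})S)S} ⇒ {(({()})())S} ⇒ {(({()})())()}

S ⇒ A   [S → A]
A ⇒ {S}   [A → { S }]
{S} ⇒ {(S)S}   [S → ( S ) S]
{(S)S} ⇒ {((S)S)S}   [S → ( S ) S]
{((S)S)S} ⇒ {((A)S)S}   [S → A]
{((A)S)S} ⇒ {(({S})S)S}   [A → { S }]
{(({S})S)S} ⇒ {(({()})S)S}   [S → ( )]
{(({()})S)S} ⇒ {(({()})())S}   [S → ( )]
{(({()})())S} ⇒ {(({()})())()}   [S → ( )]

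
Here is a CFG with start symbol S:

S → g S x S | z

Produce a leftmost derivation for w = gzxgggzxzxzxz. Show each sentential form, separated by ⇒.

S ⇒ gSxS   [S → g S x S]
gSxS ⇒ gzxS   [S → z]
gzxS ⇒ gzxgSxS   [S → g S x S]
gzxgSxS ⇒ gzxggSxSxS   [S → g S x S]
gzxggSxSxS ⇒ gzxgggSxSxSxS   [S → g S x S]
gzxgggSxSxSxS ⇒ gzxgggzxSxSxS   [S → z]
gzxgggzxSxSxS ⇒ gzxgggzxzxSxS   [S → z]
gzxgggzxzxSxS ⇒ gzxgggzxzxzxS   [S → z]
gzxgggzxzxzxS ⇒ gzxgggzxzxzxz   [S → z]

S ⇒ gSxS ⇒ gzxS ⇒ gzxgSxS ⇒ gzxggSxSxS ⇒ gzxgggSxSxSxS ⇒ gzxgggzxSxSxS ⇒ gzxgggzxzxSxS ⇒ gzxgggzxzxzxS ⇒ gzxgggzxzxzxz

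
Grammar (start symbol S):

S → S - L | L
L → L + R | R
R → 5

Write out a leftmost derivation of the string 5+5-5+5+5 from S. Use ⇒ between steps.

S ⇒ S-L   [S → S - L]
S-L ⇒ L-L   [S → L]
L-L ⇒ L+R-L   [L → L + R]
L+R-L ⇒ R+R-L   [L → R]
R+R-L ⇒ 5+R-L   [R → 5]
5+R-L ⇒ 5+5-L   [R → 5]
5+5-L ⇒ 5+5-L+R   [L → L + R]
5+5-L+R ⇒ 5+5-L+R+R   [L → L + R]
5+5-L+R+R ⇒ 5+5-R+R+R   [L → R]
5+5-R+R+R ⇒ 5+5-5+R+R   [R → 5]
5+5-5+R+R ⇒ 5+5-5+5+R   [R → 5]
5+5-5+5+R ⇒ 5+5-5+5+5   [R → 5]

S⇒S-L⇒L-L⇒L+R-L⇒R+R-L⇒5+R-L⇒5+5-L⇒5+5-L+R⇒5+5-L+R+R⇒5+5-R+R+R⇒5+5-5+R+R⇒5+5-5+5+R⇒5+5-5+5+5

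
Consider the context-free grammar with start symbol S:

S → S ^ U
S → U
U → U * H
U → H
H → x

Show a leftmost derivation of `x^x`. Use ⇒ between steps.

S ⇒ S^U ⇒ U^U ⇒ H^U ⇒ x^U ⇒ x^H ⇒ x^x

S ⇒ S^U   [S → S ^ U]
S^U ⇒ U^U   [S → U]
U^U ⇒ H^U   [U → H]
H^U ⇒ x^U   [H → x]
x^U ⇒ x^H   [U → H]
x^H ⇒ x^x   [H → x]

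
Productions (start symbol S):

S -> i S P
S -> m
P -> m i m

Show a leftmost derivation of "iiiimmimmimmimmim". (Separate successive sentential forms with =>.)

S => iSP   [S -> i S P]
iSP => iiSPP   [S -> i S P]
iiSPP => iiiSPPP   [S -> i S P]
iiiSPPP => iiiiSPPPP   [S -> i S P]
iiiiSPPPP => iiiimPPPP   [S -> m]
iiiimPPPP => iiiimmimPPP   [P -> m i m]
iiiimmimPPP => iiiimmimmimPP   [P -> m i m]
iiiimmimmimPP => iiiimmimmimmimP   [P -> m i m]
iiiimmimmimmimP => iiiimmimmimmimmim   [P -> m i m]

S => iSP => iiSPP => iiiSPPP => iiiiSPPPP => iiiimPPPP => iiiimmimPPP => iiiimmimmimPP => iiiimmimmimmimP => iiiimmimmimmimmim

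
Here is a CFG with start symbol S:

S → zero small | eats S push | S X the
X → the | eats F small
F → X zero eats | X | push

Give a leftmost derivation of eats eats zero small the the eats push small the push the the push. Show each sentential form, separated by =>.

S => eats S push   [S → eats S push]
eats S push => eats S X the push   [S → S X the]
eats S X the push => eats eats S push X the push   [S → eats S push]
eats eats S push X the push => eats eats S X the push X the push   [S → S X the]
eats eats S X the push X the push => eats eats S X the X the push X the push   [S → S X the]
eats eats S X the X the push X the push => eats eats zero small X the X the push X the push   [S → zero small]
eats eats zero small X the X the push X the push => eats eats zero small the the X the push X the push   [X → the]
eats eats zero small the the X the push X the push => eats eats zero small the the eats F small the push X the push   [X → eats F small]
eats eats zero small the the eats F small the push X the push => eats eats zero small the the eats push small the push X the push   [F → push]
eats eats zero small the the eats push small the push X the push => eats eats zero small the the eats push small the push the the push   [X → the]

S => eats S push => eats S X the push => eats eats S push X the push => eats eats S X the push X the push => eats eats S X the X the push X the push => eats eats zero small X the X the push X the push => eats eats zero small the the X the push X the push => eats eats zero small the the eats F small the push X the push => eats eats zero small the the eats push small the push X the push => eats eats zero small the the eats push small the push the the push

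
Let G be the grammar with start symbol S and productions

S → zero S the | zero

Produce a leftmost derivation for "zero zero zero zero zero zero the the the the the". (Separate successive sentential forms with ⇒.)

S ⇒ zero S the ⇒ zero zero S the the ⇒ zero zero zero S the the the ⇒ zero zero zero zero S the the the the ⇒ zero zero zero zero zero S the the the the the ⇒ zero zero zero zero zero zero the the the the the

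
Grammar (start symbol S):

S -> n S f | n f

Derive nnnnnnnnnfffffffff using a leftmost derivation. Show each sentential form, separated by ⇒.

S ⇒ nSf   [S -> n S f]
nSf ⇒ nnSff   [S -> n S f]
nnSff ⇒ nnnSfff   [S -> n S f]
nnnSfff ⇒ nnnnSffff   [S -> n S f]
nnnnSffff ⇒ nnnnnSfffff   [S -> n S f]
nnnnnSfffff ⇒ nnnnnnSffffff   [S -> n S f]
nnnnnnSffffff ⇒ nnnnnnnSfffffff   [S -> n S f]
nnnnnnnSfffffff ⇒ nnnnnnnnSffffffff   [S -> n S f]
nnnnnnnnSffffffff ⇒ nnnnnnnnnfffffffff   [S -> n f]

S⇒nSf⇒nnSff⇒nnnSfff⇒nnnnSffff⇒nnnnnSfffff⇒nnnnnnSffffff⇒nnnnnnnSfffffff⇒nnnnnnnnSffffffff⇒nnnnnnnnnfffffffff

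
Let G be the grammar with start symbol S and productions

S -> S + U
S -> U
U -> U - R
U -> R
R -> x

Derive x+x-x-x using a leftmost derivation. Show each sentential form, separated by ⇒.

S ⇒ S+U   [S -> S + U]
S+U ⇒ U+U   [S -> U]
U+U ⇒ R+U   [U -> R]
R+U ⇒ x+U   [R -> x]
x+U ⇒ x+U-R   [U -> U - R]
x+U-R ⇒ x+U-R-R   [U -> U - R]
x+U-R-R ⇒ x+R-R-R   [U -> R]
x+R-R-R ⇒ x+x-R-R   [R -> x]
x+x-R-R ⇒ x+x-x-R   [R -> x]
x+x-x-R ⇒ x+x-x-x   [R -> x]

S⇒S+U⇒U+U⇒R+U⇒x+U⇒x+U-R⇒x+U-R-R⇒x+R-R-R⇒x+x-R-R⇒x+x-x-R⇒x+x-x-x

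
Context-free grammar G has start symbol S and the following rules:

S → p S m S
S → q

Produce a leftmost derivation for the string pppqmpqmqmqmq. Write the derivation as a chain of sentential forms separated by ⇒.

S⇒pSmS⇒ppSmSmS⇒pppSmSmSmS⇒pppqmSmSmS⇒pppqmpSmSmSmS⇒pppqmpqmSmSmS⇒pppqmpqmqmSmS⇒pppqmpqmqmqmS⇒pppqmpqmqmqmq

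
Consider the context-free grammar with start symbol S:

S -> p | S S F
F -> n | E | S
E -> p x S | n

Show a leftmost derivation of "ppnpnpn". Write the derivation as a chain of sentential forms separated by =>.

S=>SSF=>SSFSF=>SSFSFSF=>pSFSFSF=>ppFSFSF=>ppnSFSF=>ppnpFSF=>ppnpnSF=>ppnpnpF=>ppnpnpn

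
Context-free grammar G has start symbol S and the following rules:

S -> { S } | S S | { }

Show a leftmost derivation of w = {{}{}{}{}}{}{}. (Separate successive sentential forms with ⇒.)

S ⇒ SS   [S -> S S]
SS ⇒ SSS   [S -> S S]
SSS ⇒ {S}SS   [S -> { S }]
{S}SS ⇒ {SS}SS   [S -> S S]
{SS}SS ⇒ {{}S}SS   [S -> { }]
{{}S}SS ⇒ {{}SS}SS   [S -> S S]
{{}SS}SS ⇒ {{}SSS}SS   [S -> S S]
{{}SSS}SS ⇒ {{}{}SS}SS   [S -> { }]
{{}{}SS}SS ⇒ {{}{}{}S}SS   [S -> { }]
{{}{}{}S}SS ⇒ {{}{}{}{}}SS   [S -> { }]
{{}{}{}{}}SS ⇒ {{}{}{}{}}{}S   [S -> { }]
{{}{}{}{}}{}S ⇒ {{}{}{}{}}{}{}   [S -> { }]

S⇒SS⇒SSS⇒{S}SS⇒{SS}SS⇒{{}S}SS⇒{{}SS}SS⇒{{}SSS}SS⇒{{}{}SS}SS⇒{{}{}{}S}SS⇒{{}{}{}{}}SS⇒{{}{}{}{}}{}S⇒{{}{}{}{}}{}{}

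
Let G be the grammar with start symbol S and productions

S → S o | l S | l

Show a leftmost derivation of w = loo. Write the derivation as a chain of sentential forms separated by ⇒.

S⇒So⇒Soo⇒loo

S ⇒ So   [S → S o]
So ⇒ Soo   [S → S o]
Soo ⇒ loo   [S → l]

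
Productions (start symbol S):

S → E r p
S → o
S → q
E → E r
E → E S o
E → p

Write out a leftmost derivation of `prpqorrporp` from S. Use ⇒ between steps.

S ⇒ Erp ⇒ ESorp ⇒ ErSorp ⇒ prSorp ⇒ prErporp ⇒ prErrporp ⇒ prESorrporp ⇒ prpSorrporp ⇒ prpqorrporp

S ⇒ Erp   [S → E r p]
Erp ⇒ ESorp   [E → E S o]
ESorp ⇒ ErSorp   [E → E r]
ErSorp ⇒ prSorp   [E → p]
prSorp ⇒ prErporp   [S → E r p]
prErporp ⇒ prErrporp   [E → E r]
prErrporp ⇒ prESorrporp   [E → E S o]
prESorrporp ⇒ prpSorrporp   [E → p]
prpSorrporp ⇒ prpqorrporp   [S → q]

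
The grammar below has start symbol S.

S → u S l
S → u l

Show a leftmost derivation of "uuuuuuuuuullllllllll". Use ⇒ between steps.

S⇒uSl⇒uuSll⇒uuuSlll⇒uuuuSllll⇒uuuuuSlllll⇒uuuuuuSllllll⇒uuuuuuuSlllllll⇒uuuuuuuuSllllllll⇒uuuuuuuuuSlllllllll⇒uuuuuuuuuullllllllll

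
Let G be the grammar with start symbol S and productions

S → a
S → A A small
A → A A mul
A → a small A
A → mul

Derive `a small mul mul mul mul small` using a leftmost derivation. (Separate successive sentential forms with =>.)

S => A A small => A A mul A small => a small A A mul A small => a small mul A mul A small => a small mul mul mul A small => a small mul mul mul mul small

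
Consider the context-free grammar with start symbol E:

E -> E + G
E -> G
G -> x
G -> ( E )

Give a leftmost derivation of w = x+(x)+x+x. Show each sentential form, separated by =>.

E => E+G   [E -> E + G]
E+G => E+G+G   [E -> E + G]
E+G+G => E+G+G+G   [E -> E + G]
E+G+G+G => G+G+G+G   [E -> G]
G+G+G+G => x+G+G+G   [G -> x]
x+G+G+G => x+(E)+G+G   [G -> ( E )]
x+(E)+G+G => x+(G)+G+G   [E -> G]
x+(G)+G+G => x+(x)+G+G   [G -> x]
x+(x)+G+G => x+(x)+x+G   [G -> x]
x+(x)+x+G => x+(x)+x+x   [G -> x]

E => E+G => E+G+G => E+G+G+G => G+G+G+G => x+G+G+G => x+(E)+G+G => x+(G)+G+G => x+(x)+G+G => x+(x)+x+G => x+(x)+x+x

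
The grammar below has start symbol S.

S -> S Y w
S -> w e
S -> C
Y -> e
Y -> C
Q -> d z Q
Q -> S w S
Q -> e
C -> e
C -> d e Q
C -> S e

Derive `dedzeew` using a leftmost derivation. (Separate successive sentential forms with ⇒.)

S ⇒ SYw ⇒ CYw ⇒ deQYw ⇒ dedzQYw ⇒ dedzeYw ⇒ dedzeew

S ⇒ SYw   [S -> S Y w]
SYw ⇒ CYw   [S -> C]
CYw ⇒ deQYw   [C -> d e Q]
deQYw ⇒ dedzQYw   [Q -> d z Q]
dedzQYw ⇒ dedzeYw   [Q -> e]
dedzeYw ⇒ dedzeew   [Y -> e]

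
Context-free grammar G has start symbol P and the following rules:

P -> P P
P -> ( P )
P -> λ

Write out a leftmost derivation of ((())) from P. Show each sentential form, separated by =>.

P => PP   [P -> P P]
PP => (P)P   [P -> ( P )]
(P)P => (PP)P   [P -> P P]
(PP)P => ((P)P)P   [P -> ( P )]
((P)P)P => ((PP)P)P   [P -> P P]
((PP)P)P => ((PPP)P)P   [P -> P P]
((PPP)P)P => (((P)PP)P)P   [P -> ( P )]
(((P)PP)P)P => ((()PP)P)P   [P -> λ]
((()PP)P)P => ((()P)P)P   [P -> λ]
((()P)P)P => ((())P)P   [P -> λ]
((())P)P => ((()))P   [P -> λ]
((()))P => ((()))   [P -> λ]

P=>PP=>(P)P=>(PP)P=>((P)P)P=>((PP)P)P=>((PPP)P)P=>(((P)PP)P)P=>((()PP)P)P=>((()P)P)P=>((())P)P=>((()))P=>((()))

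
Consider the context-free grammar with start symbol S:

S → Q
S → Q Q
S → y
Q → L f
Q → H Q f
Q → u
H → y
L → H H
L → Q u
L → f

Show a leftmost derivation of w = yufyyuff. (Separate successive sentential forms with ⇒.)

S ⇒ QQ ⇒ HQfQ ⇒ yQfQ ⇒ yufQ ⇒ yufHQf ⇒ yufyQf ⇒ yufyHQff ⇒ yufyyQff ⇒ yufyyuff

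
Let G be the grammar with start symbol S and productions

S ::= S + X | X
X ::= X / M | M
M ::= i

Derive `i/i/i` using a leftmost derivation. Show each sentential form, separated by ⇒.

S ⇒ X ⇒ X/M ⇒ X/M/M ⇒ M/M/M ⇒ i/M/M ⇒ i/i/M ⇒ i/i/i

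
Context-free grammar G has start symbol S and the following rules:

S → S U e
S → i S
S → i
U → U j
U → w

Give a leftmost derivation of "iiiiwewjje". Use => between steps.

S => iS => iSUe => iSUeUe => iiSUeUe => iiiSUeUe => iiiiUeUe => iiiiweUe => iiiiweUje => iiiiweUjje => iiiiwewjje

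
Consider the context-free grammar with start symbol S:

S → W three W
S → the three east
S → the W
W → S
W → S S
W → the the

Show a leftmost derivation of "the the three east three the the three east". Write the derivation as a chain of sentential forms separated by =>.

S => the W   [S → the W]
the W => the S   [W → S]
the S => the W three W   [S → W three W]
the W three W => the S three W   [W → S]
the S three W => the the three east three W   [S → the three east]
the the three east three W => the the three east three S   [W → S]
the the three east three S => the the three east three the W   [S → the W]
the the three east three the W => the the three east three the S   [W → S]
the the three east three the S => the the three east three the the three east   [S → the three east]

S => the W => the S => the W three W => the S three W => the the three east three W => the the three east three S => the the three east three the W => the the three east three the S => the the three east three the the three east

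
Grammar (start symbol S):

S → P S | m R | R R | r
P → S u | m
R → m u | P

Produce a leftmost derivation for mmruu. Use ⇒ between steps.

S ⇒ mR   [S → m R]
mR ⇒ mP   [R → P]
mP ⇒ mSu   [P → S u]
mSu ⇒ mRRu   [S → R R]
mRRu ⇒ mPRu   [R → P]
mPRu ⇒ mmRu   [P → m]
mmRu ⇒ mmPu   [R → P]
mmPu ⇒ mmSuu   [P → S u]
mmSuu ⇒ mmruu   [S → r]

S⇒mR⇒mP⇒mSu⇒mRRu⇒mPRu⇒mmRu⇒mmPu⇒mmSuu⇒mmruu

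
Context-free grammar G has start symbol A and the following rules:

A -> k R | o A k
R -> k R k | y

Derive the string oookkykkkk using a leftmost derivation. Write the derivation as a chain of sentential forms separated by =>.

A => oAk => ooAkk => oooAkkk => oookRkkk => oookkRkkkk => oookkykkkk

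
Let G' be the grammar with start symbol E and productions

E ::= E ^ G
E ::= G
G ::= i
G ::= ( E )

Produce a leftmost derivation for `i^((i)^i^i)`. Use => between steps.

E=>E^G=>G^G=>i^G=>i^(E)=>i^(E^G)=>i^(E^G^G)=>i^(G^G^G)=>i^((E)^G^G)=>i^((G)^G^G)=>i^((i)^G^G)=>i^((i)^i^G)=>i^((i)^i^i)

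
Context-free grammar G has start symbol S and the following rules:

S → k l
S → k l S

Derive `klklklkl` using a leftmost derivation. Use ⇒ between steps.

S ⇒ klS ⇒ klklS ⇒ klklklS ⇒ klklklkl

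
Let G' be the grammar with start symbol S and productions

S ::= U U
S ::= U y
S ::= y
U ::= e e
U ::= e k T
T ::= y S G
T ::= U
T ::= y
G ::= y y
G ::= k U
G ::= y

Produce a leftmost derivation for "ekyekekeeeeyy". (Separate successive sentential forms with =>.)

S => Uy => ekTy => ekySGy => ekyUUGy => ekyekTUGy => ekyekUUGy => ekyekekTUGy => ekyekekUUGy => ekyekekeeUGy => ekyekekeeeeGy => ekyekekeeeeyy

S => Uy   [S ::= U y]
Uy => ekTy   [U ::= e k T]
ekTy => ekySGy   [T ::= y S G]
ekySGy => ekyUUGy   [S ::= U U]
ekyUUGy => ekyekTUGy   [U ::= e k T]
ekyekTUGy => ekyekUUGy   [T ::= U]
ekyekUUGy => ekyekekTUGy   [U ::= e k T]
ekyekekTUGy => ekyekekUUGy   [T ::= U]
ekyekekUUGy => ekyekekeeUGy   [U ::= e e]
ekyekekeeUGy => ekyekekeeeeGy   [U ::= e e]
ekyekekeeeeGy => ekyekekeeeeyy   [G ::= y]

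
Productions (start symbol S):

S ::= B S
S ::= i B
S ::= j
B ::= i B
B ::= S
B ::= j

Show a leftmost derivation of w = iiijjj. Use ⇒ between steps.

S⇒BS⇒SS⇒BSS⇒iBSS⇒iSSS⇒iiBSS⇒iiSSS⇒iiiBSS⇒iiiSSS⇒iiijSS⇒iiijjS⇒iiijjj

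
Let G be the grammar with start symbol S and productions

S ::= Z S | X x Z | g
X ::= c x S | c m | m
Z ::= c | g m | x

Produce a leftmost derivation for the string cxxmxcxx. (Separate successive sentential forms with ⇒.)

S ⇒ XxZ ⇒ cxSxZ ⇒ cxZSxZ ⇒ cxxSxZ ⇒ cxxXxZxZ ⇒ cxxmxZxZ ⇒ cxxmxcxZ ⇒ cxxmxcxx

S ⇒ XxZ   [S ::= X x Z]
XxZ ⇒ cxSxZ   [X ::= c x S]
cxSxZ ⇒ cxZSxZ   [S ::= Z S]
cxZSxZ ⇒ cxxSxZ   [Z ::= x]
cxxSxZ ⇒ cxxXxZxZ   [S ::= X x Z]
cxxXxZxZ ⇒ cxxmxZxZ   [X ::= m]
cxxmxZxZ ⇒ cxxmxcxZ   [Z ::= c]
cxxmxcxZ ⇒ cxxmxcxx   [Z ::= x]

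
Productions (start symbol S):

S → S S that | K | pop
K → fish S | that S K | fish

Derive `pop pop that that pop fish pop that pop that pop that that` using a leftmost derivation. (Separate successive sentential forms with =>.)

S => S S that => S S that S that => pop S that S that => pop pop that S that => pop pop that S S that that => pop pop that S S that S that that => pop pop that S S that S that S that that => pop pop that K S that S that S that that => pop pop that that S K S that S that S that that => pop pop that that pop K S that S that S that that => pop pop that that pop fish S that S that S that that => pop pop that that pop fish pop that S that S that that => pop pop that that pop fish pop that pop that S that that => pop pop that that pop fish pop that pop that pop that that

S => S S that   [S → S S that]
S S that => S S that S that   [S → S S that]
S S that S that => pop S that S that   [S → pop]
pop S that S that => pop pop that S that   [S → pop]
pop pop that S that => pop pop that S S that that   [S → S S that]
pop pop that S S that that => pop pop that S S that S that that   [S → S S that]
pop pop that S S that S that that => pop pop that S S that S that S that that   [S → S S that]
pop pop that S S that S that S that that => pop pop that K S that S that S that that   [S → K]
pop pop that K S that S that S that that => pop pop that that S K S that S that S that that   [K → that S K]
pop pop that that S K S that S that S that that => pop pop that that pop K S that S that S that that   [S → pop]
pop pop that that pop K S that S that S that that => pop pop that that pop fish S that S that S that that   [K → fish]
pop pop that that pop fish S that S that S that that => pop pop that that pop fish pop that S that S that that   [S → pop]
pop pop that that pop fish pop that S that S that that => pop pop that that pop fish pop that pop that S that that   [S → pop]
pop pop that that pop fish pop that pop that S that that => pop pop that that pop fish pop that pop that pop that that   [S → pop]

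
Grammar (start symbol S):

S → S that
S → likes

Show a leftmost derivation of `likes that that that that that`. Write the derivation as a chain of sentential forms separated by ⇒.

S ⇒ S that ⇒ S that that ⇒ S that that that ⇒ S that that that that ⇒ S that that that that that ⇒ likes that that that that that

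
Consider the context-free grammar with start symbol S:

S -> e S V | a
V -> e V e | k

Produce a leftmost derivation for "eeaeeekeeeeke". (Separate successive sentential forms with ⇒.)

S ⇒ eSV   [S -> e S V]
eSV ⇒ eeSVV   [S -> e S V]
eeSVV ⇒ eeaVV   [S -> a]
eeaVV ⇒ eeaeVeV   [V -> e V e]
eeaeVeV ⇒ eeaeeVeeV   [V -> e V e]
eeaeeVeeV ⇒ eeaeeeVeeeV   [V -> e V e]
eeaeeeVeeeV ⇒ eeaeeekeeeV   [V -> k]
eeaeeekeeeV ⇒ eeaeeekeeeeVe   [V -> e V e]
eeaeeekeeeeVe ⇒ eeaeeekeeeeke   [V -> k]

S ⇒ eSV ⇒ eeSVV ⇒ eeaVV ⇒ eeaeVeV ⇒ eeaeeVeeV ⇒ eeaeeeVeeeV ⇒ eeaeeekeeeV ⇒ eeaeeekeeeeVe ⇒ eeaeeekeeeeke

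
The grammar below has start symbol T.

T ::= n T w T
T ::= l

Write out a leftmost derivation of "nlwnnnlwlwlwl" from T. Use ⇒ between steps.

T ⇒ nTwT ⇒ nlwT ⇒ nlwnTwT ⇒ nlwnnTwTwT ⇒ nlwnnnTwTwTwT ⇒ nlwnnnlwTwTwT ⇒ nlwnnnlwlwTwT ⇒ nlwnnnlwlwlwT ⇒ nlwnnnlwlwlwl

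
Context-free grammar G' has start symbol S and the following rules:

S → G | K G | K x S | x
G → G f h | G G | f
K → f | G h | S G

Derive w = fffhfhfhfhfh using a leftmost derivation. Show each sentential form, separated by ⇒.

S ⇒ G   [S → G]
G ⇒ Gfh   [G → G f h]
Gfh ⇒ Gfhfh   [G → G f h]
Gfhfh ⇒ Gfhfhfh   [G → G f h]
Gfhfhfh ⇒ Gfhfhfhfh   [G → G f h]
Gfhfhfhfh ⇒ GGfhfhfhfh   [G → G G]
GGfhfhfhfh ⇒ fGfhfhfhfh   [G → f]
fGfhfhfhfh ⇒ fGfhfhfhfhfh   [G → G f h]
fGfhfhfhfhfh ⇒ fffhfhfhfhfh   [G → f]

S ⇒ G ⇒ Gfh ⇒ Gfhfh ⇒ Gfhfhfh ⇒ Gfhfhfhfh ⇒ GGfhfhfhfh ⇒ fGfhfhfhfh ⇒ fGfhfhfhfhfh ⇒ fffhfhfhfhfh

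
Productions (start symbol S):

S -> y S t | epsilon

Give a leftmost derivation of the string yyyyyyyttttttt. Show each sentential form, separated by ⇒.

S ⇒ ySt ⇒ yyStt ⇒ yyySttt ⇒ yyyyStttt ⇒ yyyyySttttt ⇒ yyyyyyStttttt ⇒ yyyyyyySttttttt ⇒ yyyyyyyttttttt

S ⇒ ySt   [S -> y S t]
ySt ⇒ yyStt   [S -> y S t]
yyStt ⇒ yyySttt   [S -> y S t]
yyySttt ⇒ yyyyStttt   [S -> y S t]
yyyyStttt ⇒ yyyyySttttt   [S -> y S t]
yyyyySttttt ⇒ yyyyyyStttttt   [S -> y S t]
yyyyyyStttttt ⇒ yyyyyyySttttttt   [S -> y S t]
yyyyyyySttttttt ⇒ yyyyyyyttttttt   [S -> epsilon]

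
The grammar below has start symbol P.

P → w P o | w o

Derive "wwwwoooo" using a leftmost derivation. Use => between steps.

P=>wPo=>wwPoo=>wwwPooo=>wwwwoooo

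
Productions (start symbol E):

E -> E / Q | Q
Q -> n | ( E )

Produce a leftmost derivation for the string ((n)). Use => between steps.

E => Q => (E) => (Q) => ((E)) => ((Q)) => ((n))

E => Q   [E -> Q]
Q => (E)   [Q -> ( E )]
(E) => (Q)   [E -> Q]
(Q) => ((E))   [Q -> ( E )]
((E)) => ((Q))   [E -> Q]
((Q)) => ((n))   [Q -> n]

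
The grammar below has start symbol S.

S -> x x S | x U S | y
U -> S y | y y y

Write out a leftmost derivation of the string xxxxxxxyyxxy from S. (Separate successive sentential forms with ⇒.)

S ⇒ xxS ⇒ xxxxS ⇒ xxxxxxS ⇒ xxxxxxxUS ⇒ xxxxxxxSyS ⇒ xxxxxxxyyS ⇒ xxxxxxxyyxxS ⇒ xxxxxxxyyxxy

S ⇒ xxS   [S -> x x S]
xxS ⇒ xxxxS   [S -> x x S]
xxxxS ⇒ xxxxxxS   [S -> x x S]
xxxxxxS ⇒ xxxxxxxUS   [S -> x U S]
xxxxxxxUS ⇒ xxxxxxxSyS   [U -> S y]
xxxxxxxSyS ⇒ xxxxxxxyyS   [S -> y]
xxxxxxxyyS ⇒ xxxxxxxyyxxS   [S -> x x S]
xxxxxxxyyxxS ⇒ xxxxxxxyyxxy   [S -> y]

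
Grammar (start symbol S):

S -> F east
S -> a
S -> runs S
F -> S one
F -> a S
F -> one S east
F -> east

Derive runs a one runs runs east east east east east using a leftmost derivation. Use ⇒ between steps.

S ⇒ runs S ⇒ runs F east ⇒ runs a S east ⇒ runs a F east east ⇒ runs a one S east east east ⇒ runs a one runs S east east east ⇒ runs a one runs runs S east east east ⇒ runs a one runs runs F east east east east ⇒ runs a one runs runs east east east east east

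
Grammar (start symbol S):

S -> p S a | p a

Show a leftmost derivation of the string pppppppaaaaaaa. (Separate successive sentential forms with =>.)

S => pSa => ppSaa => pppSaaa => ppppSaaaa => pppppSaaaaa => ppppppSaaaaaa => pppppppaaaaaaa

S => pSa   [S -> p S a]
pSa => ppSaa   [S -> p S a]
ppSaa => pppSaaa   [S -> p S a]
pppSaaa => ppppSaaaa   [S -> p S a]
ppppSaaaa => pppppSaaaaa   [S -> p S a]
pppppSaaaaa => ppppppSaaaaaa   [S -> p S a]
ppppppSaaaaaa => pppppppaaaaaaa   [S -> p a]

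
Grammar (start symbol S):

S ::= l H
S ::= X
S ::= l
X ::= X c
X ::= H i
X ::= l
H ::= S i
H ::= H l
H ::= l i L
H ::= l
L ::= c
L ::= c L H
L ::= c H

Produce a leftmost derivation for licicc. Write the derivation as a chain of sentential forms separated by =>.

S => X   [S ::= X]
X => Xc   [X ::= X c]
Xc => Xcc   [X ::= X c]
Xcc => Hicc   [X ::= H i]
Hicc => liLicc   [H ::= l i L]
liLicc => licicc   [L ::= c]

S => X => Xc => Xcc => Hicc => liLicc => licicc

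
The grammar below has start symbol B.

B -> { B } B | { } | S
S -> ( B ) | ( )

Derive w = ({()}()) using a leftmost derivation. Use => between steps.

B => S   [B -> S]
S => (B)   [S -> ( B )]
(B) => ({B}B)   [B -> { B } B]
({B}B) => ({S}B)   [B -> S]
({S}B) => ({()}B)   [S -> ( )]
({()}B) => ({()}S)   [B -> S]
({()}S) => ({()}())   [S -> ( )]

B=>S=>(B)=>({B}B)=>({S}B)=>({()}B)=>({()}S)=>({()}())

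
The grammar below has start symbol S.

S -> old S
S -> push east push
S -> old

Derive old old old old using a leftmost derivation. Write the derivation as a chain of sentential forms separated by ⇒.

S ⇒ old S   [S -> old S]
old S ⇒ old old S   [S -> old S]
old old S ⇒ old old old S   [S -> old S]
old old old S ⇒ old old old old   [S -> old]

S ⇒ old S ⇒ old old S ⇒ old old old S ⇒ old old old old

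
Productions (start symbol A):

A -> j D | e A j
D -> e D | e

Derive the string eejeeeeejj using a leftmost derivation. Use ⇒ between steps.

A ⇒ eAj ⇒ eeAjj ⇒ eejDjj ⇒ eejeDjj ⇒ eejeeDjj ⇒ eejeeeDjj ⇒ eejeeeeDjj ⇒ eejeeeeejj

A ⇒ eAj   [A -> e A j]
eAj ⇒ eeAjj   [A -> e A j]
eeAjj ⇒ eejDjj   [A -> j D]
eejDjj ⇒ eejeDjj   [D -> e D]
eejeDjj ⇒ eejeeDjj   [D -> e D]
eejeeDjj ⇒ eejeeeDjj   [D -> e D]
eejeeeDjj ⇒ eejeeeeDjj   [D -> e D]
eejeeeeDjj ⇒ eejeeeeejj   [D -> e]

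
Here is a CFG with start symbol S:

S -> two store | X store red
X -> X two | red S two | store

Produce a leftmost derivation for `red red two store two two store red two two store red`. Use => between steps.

S => X store red => X two store red => red S two two store red => red X store red two two store red => red X two store red two two store red => red red S two two store red two two store red => red red two store two two store red two two store red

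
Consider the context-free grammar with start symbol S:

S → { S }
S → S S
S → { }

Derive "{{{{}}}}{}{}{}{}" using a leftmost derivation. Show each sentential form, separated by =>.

S => SS => {S}S => {{S}}S => {{{S}}}S => {{{{}}}}S => {{{{}}}}SS => {{{{}}}}SSS => {{{{}}}}SSSS => {{{{}}}}{}SSS => {{{{}}}}{}{}SS => {{{{}}}}{}{}{}S => {{{{}}}}{}{}{}{}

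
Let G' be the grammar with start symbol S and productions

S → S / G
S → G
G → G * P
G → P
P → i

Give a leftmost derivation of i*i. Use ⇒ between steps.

S ⇒ G   [S → G]
G ⇒ G*P   [G → G * P]
G*P ⇒ P*P   [G → P]
P*P ⇒ i*P   [P → i]
i*P ⇒ i*i   [P → i]

S ⇒ G ⇒ G*P ⇒ P*P ⇒ i*P ⇒ i*i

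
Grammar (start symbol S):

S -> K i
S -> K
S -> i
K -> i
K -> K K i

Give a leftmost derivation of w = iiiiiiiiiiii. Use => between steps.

S => Ki => KKii => KKiKii => KKiKiKii => KKiKiKiKii => KKiKiKiKiKii => iKiKiKiKiKii => iiiKiKiKiKii => iiiiiKiKiKii => iiiiiiiKiKii => iiiiiiiiiKii => iiiiiiiiiiii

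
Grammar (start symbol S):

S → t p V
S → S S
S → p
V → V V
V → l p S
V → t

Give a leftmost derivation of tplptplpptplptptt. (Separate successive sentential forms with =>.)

S => tpV => tplpS => tplptpV => tplptplpS => tplptplpSS => tplptplppS => tplptplpptpV => tplptplpptplpS => tplptplpptplptpV => tplptplpptplptpVV => tplptplpptplptptV => tplptplpptplptptt

S => tpV   [S → t p V]
tpV => tplpS   [V → l p S]
tplpS => tplptpV   [S → t p V]
tplptpV => tplptplpS   [V → l p S]
tplptplpS => tplptplpSS   [S → S S]
tplptplpSS => tplptplppS   [S → p]
tplptplppS => tplptplpptpV   [S → t p V]
tplptplpptpV => tplptplpptplpS   [V → l p S]
tplptplpptplpS => tplptplpptplptpV   [S → t p V]
tplptplpptplptpV => tplptplpptplptpVV   [V → V V]
tplptplpptplptpVV => tplptplpptplptptV   [V → t]
tplptplpptplptptV => tplptplpptplptptt   [V → t]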